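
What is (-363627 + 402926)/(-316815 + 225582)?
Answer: -39299/91233 ≈ -0.43075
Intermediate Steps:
(-363627 + 402926)/(-316815 + 225582) = 39299/(-91233) = 39299*(-1/91233) = -39299/91233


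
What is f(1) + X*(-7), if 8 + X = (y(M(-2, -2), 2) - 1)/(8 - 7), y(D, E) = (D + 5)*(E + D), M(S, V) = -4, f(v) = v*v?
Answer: 78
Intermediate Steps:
f(v) = v²
y(D, E) = (5 + D)*(D + E)
X = -11 (X = -8 + (((-4)² + 5*(-4) + 5*2 - 4*2) - 1)/(8 - 7) = -8 + ((16 - 20 + 10 - 8) - 1)/1 = -8 + (-2 - 1)*1 = -8 - 3*1 = -8 - 3 = -11)
f(1) + X*(-7) = 1² - 11*(-7) = 1 + 77 = 78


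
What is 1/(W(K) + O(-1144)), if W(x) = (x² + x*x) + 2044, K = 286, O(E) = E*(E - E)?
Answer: 1/165636 ≈ 6.0373e-6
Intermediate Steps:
O(E) = 0 (O(E) = E*0 = 0)
W(x) = 2044 + 2*x² (W(x) = (x² + x²) + 2044 = 2*x² + 2044 = 2044 + 2*x²)
1/(W(K) + O(-1144)) = 1/((2044 + 2*286²) + 0) = 1/((2044 + 2*81796) + 0) = 1/((2044 + 163592) + 0) = 1/(165636 + 0) = 1/165636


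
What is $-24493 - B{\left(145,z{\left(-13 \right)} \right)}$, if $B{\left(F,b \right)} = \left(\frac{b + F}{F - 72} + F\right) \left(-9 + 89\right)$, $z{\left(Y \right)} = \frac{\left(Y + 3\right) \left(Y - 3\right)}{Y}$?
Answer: $- \frac{34390257}{949} \approx -36238.0$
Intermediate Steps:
$z{\left(Y \right)} = \frac{\left(-3 + Y\right) \left(3 + Y\right)}{Y}$ ($z{\left(Y \right)} = \frac{\left(3 + Y\right) \left(-3 + Y\right)}{Y} = \frac{\left(-3 + Y\right) \left(3 + Y\right)}{Y}$)
$B{\left(F,b \right)} = 80 F + \frac{80 \left(F + b\right)}{-72 + F}$ ($B{\left(F,b \right)} = \left(\frac{F + b}{-72 + F} + F\right) 80 = \left(F + \frac{F + b}{-72 + F}\right) 80 = 80 F + \frac{80 \left(F + b\right)}{-72 + F}$)
$-24493 - B{\left(145,z{\left(-13 \right)} \right)} = -24493 - \frac{80 \left(\left(-13 - \frac{9}{-13}\right) + 145^{2} - 10295\right)}{-72 + 145} = -24493 - \frac{80 \left(\left(-13 - - \frac{9}{13}\right) + 21025 - 10295\right)}{73} = -24493 - 80 \cdot \frac{1}{73} \left(\left(-13 + \frac{9}{13}\right) + 21025 - 10295\right) = -24493 - 80 \cdot \frac{1}{73} \left(- \frac{160}{13} + 21025 - 10295\right) = -24493 - 80 \cdot \frac{1}{73} \cdot \frac{139330}{13} = -24493 - \frac{11146400}{949} = - \frac{34390257}{949}$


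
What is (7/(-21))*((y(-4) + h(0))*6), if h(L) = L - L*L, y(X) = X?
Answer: 8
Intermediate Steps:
h(L) = L - L²
(7/(-21))*((y(-4) + h(0))*6) = (7/(-21))*((-4 + 0*(1 - 1*0))*6) = (7*(-1/21))*((-4 + 0*(1 + 0))*6) = -(-4 + 0*1)*6/3 = -(-4 + 0)*6/3 = -(-4)*6/3 = -⅓*(-24) = 8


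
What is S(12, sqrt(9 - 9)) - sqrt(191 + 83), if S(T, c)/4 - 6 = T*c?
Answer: 24 - sqrt(274) ≈ 7.4471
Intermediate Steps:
S(T, c) = 24 + 4*T*c (S(T, c) = 24 + 4*(T*c) = 24 + 4*T*c)
S(12, sqrt(9 - 9)) - sqrt(191 + 83) = (24 + 4*12*sqrt(9 - 9)) - sqrt(191 + 83) = (24 + 4*12*sqrt(0)) - sqrt(274) = (24 + 4*12*0) - sqrt(274) = (24 + 0) - sqrt(274) = 24 - sqrt(274)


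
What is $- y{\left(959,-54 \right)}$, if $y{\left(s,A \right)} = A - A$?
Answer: $0$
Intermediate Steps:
$y{\left(s,A \right)} = 0$
$- y{\left(959,-54 \right)} = \left(-1\right) 0 = 0$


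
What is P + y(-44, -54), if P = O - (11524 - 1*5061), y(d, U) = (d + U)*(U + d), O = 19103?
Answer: 22244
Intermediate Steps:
y(d, U) = (U + d)² (y(d, U) = (U + d)*(U + d) = (U + d)²)
P = 12640 (P = 19103 - (11524 - 1*5061) = 19103 - (11524 - 5061) = 19103 - 1*6463 = 19103 - 6463 = 12640)
P + y(-44, -54) = 12640 + (-54 - 44)² = 12640 + (-98)² = 12640 + 9604 = 22244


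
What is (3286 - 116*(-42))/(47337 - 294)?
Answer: 8158/47043 ≈ 0.17342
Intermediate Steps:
(3286 - 116*(-42))/(47337 - 294) = (3286 + 4872)/47043 = 8158*(1/47043) = 8158/47043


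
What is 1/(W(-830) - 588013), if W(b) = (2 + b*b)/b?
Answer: -415/244369846 ≈ -1.6982e-6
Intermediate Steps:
W(b) = (2 + b**2)/b
1/(W(-830) - 588013) = 1/((-830 + 2/(-830)) - 588013) = 1/((-830 + 2*(-1/830)) - 588013) = 1/((-830 - 1/415) - 588013) = 1/(-344451/415 - 588013) = 1/(-244369846/415) = -415/244369846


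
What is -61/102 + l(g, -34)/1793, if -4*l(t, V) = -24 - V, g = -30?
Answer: -54814/91443 ≈ -0.59943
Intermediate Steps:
l(t, V) = 6 + V/4 (l(t, V) = -(-24 - V)/4 = 6 + V/4)
-61/102 + l(g, -34)/1793 = -61/102 + (6 + (¼)*(-34))/1793 = -61*1/102 + (6 - 17/2)*(1/1793) = -61/102 - 5/2*1/1793 = -61/102 - 5/3586 = -54814/91443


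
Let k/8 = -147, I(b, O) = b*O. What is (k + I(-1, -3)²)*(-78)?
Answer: 91026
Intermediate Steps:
I(b, O) = O*b
k = -1176 (k = 8*(-147) = -1176)
(k + I(-1, -3)²)*(-78) = (-1176 + (-3*(-1))²)*(-78) = (-1176 + 3²)*(-78) = (-1176 + 9)*(-78) = -1167*(-78) = 91026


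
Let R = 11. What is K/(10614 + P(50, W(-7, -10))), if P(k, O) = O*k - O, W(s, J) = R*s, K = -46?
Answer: -46/6841 ≈ -0.0067242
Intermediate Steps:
W(s, J) = 11*s
P(k, O) = -O + O*k
K/(10614 + P(50, W(-7, -10))) = -46/(10614 + (11*(-7))*(-1 + 50)) = -46/(10614 - 77*49) = -46/(10614 - 3773) = -46/6841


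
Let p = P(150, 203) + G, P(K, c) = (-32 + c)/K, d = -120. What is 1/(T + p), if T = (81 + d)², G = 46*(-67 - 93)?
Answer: -50/291893 ≈ -0.00017130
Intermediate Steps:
G = -7360 (G = 46*(-160) = -7360)
T = 1521 (T = (81 - 120)² = (-39)² = 1521)
P(K, c) = (-32 + c)/K
p = -367943/50 (p = (-32 + 203)/150 - 7360 = (1/150)*171 - 7360 = 57/50 - 7360 = -367943/50 ≈ -7358.9)
1/(T + p) = 1/(1521 - 367943/50) = 1/(-291893/50) = -50/291893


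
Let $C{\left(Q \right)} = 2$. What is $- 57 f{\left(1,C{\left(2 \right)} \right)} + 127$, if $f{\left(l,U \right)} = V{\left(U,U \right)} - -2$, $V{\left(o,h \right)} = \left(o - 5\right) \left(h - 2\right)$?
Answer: $13$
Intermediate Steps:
$V{\left(o,h \right)} = \left(-5 + o\right) \left(-2 + h\right)$
$f{\left(l,U \right)} = 12 + U^{2} - 7 U$ ($f{\left(l,U \right)} = \left(10 - 5 U - 2 U + U U\right) - -2 = \left(10 - 5 U - 2 U + U^{2}\right) + 2 = \left(10 + U^{2} - 7 U\right) + 2 = 12 + U^{2} - 7 U$)
$- 57 f{\left(1,C{\left(2 \right)} \right)} + 127 = - 57 \left(12 + 2^{2} - 14\right) + 127 = - 57 \left(12 + 4 - 14\right) + 127 = \left(-57\right) 2 + 127 = -114 + 127 = 13$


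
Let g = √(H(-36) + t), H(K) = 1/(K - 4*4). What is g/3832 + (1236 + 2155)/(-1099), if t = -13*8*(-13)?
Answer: -3391/1099 + √913939/99632 ≈ -3.0759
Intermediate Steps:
H(K) = 1/(-16 + K) (H(K) = 1/(K - 16) = 1/(-16 + K))
t = 1352 (t = -104*(-13) = 1352)
g = √913939/26 (g = √(1/(-16 - 36) + 1352) = √(1/(-52) + 1352) = √(-1/52 + 1352) = √(70303/52) = √913939/26 ≈ 36.769)
g/3832 + (1236 + 2155)/(-1099) = (√913939/26)/3832 + (1236 + 2155)/(-1099) = (√913939/26)*(1/3832) + 3391*(-1/1099) = √913939/99632 - 3391/1099 = -3391/1099 + √913939/99632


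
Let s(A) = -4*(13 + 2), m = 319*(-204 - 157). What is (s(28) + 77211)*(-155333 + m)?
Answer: -20868728292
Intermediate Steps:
m = -115159 (m = 319*(-361) = -115159)
s(A) = -60 (s(A) = -4*15 = -60)
(s(28) + 77211)*(-155333 + m) = (-60 + 77211)*(-155333 - 115159) = 77151*(-270492) = -20868728292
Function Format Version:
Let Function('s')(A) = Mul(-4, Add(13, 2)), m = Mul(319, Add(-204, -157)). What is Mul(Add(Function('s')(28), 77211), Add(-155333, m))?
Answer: -20868728292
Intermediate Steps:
m = -115159 (m = Mul(319, -361) = -115159)
Function('s')(A) = -60 (Function('s')(A) = Mul(-4, 15) = -60)
Mul(Add(Function('s')(28), 77211), Add(-155333, m)) = Mul(Add(-60, 77211), Add(-155333, -115159)) = Mul(77151, -270492) = -20868728292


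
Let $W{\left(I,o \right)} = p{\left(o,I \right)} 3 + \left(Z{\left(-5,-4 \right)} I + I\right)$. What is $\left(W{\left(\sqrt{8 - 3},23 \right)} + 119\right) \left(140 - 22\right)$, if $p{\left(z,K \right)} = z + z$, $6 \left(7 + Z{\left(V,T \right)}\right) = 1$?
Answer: $30326 - \frac{2065 \sqrt{5}}{3} \approx 28787.0$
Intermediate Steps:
$Z{\left(V,T \right)} = - \frac{41}{6}$ ($Z{\left(V,T \right)} = -7 + \frac{1}{6} \cdot 1 = -7 + \frac{1}{6} = - \frac{41}{6}$)
$p{\left(z,K \right)} = 2 z$
$W{\left(I,o \right)} = 6 o - \frac{35 I}{6}$ ($W{\left(I,o \right)} = 2 o 3 + \left(- \frac{41 I}{6} + I\right) = 6 o - \frac{35 I}{6}$)
$\left(W{\left(\sqrt{8 - 3},23 \right)} + 119\right) \left(140 - 22\right) = \left(\left(6 \cdot 23 - \frac{35 \sqrt{8 - 3}}{6}\right) + 119\right) \left(140 - 22\right) = \left(\left(138 - \frac{35 \sqrt{5}}{6}\right) + 119\right) 118 = \left(257 - \frac{35 \sqrt{5}}{6}\right) 118 = 30326 - \frac{2065 \sqrt{5}}{3}$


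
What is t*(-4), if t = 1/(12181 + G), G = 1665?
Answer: -2/6923 ≈ -0.00028889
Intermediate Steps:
t = 1/13846 (t = 1/(12181 + 1665) = 1/13846 ≈ 7.2223e-5)
t*(-4) = (1/13846)*(-4) = -2/6923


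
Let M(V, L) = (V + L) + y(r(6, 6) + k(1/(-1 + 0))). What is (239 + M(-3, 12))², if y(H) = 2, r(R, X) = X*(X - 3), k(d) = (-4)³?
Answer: 62500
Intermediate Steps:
k(d) = -64
r(R, X) = X*(-3 + X)
M(V, L) = 2 + L + V (M(V, L) = (V + L) + 2 = (L + V) + 2 = 2 + L + V)
(239 + M(-3, 12))² = (239 + (2 + 12 - 3))² = (239 + 11)² = 250² = 62500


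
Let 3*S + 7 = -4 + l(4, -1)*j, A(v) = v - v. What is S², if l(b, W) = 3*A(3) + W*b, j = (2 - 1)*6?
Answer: 1225/9 ≈ 136.11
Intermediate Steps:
j = 6 (j = 1*6 = 6)
A(v) = 0
l(b, W) = W*b (l(b, W) = 3*0 + W*b = 0 + W*b = W*b)
S = -35/3 (S = -7/3 + (-4 - 1*4*6)/3 = -7/3 + (-4 - 4*6)/3 = -7/3 + (-4 - 24)/3 = -7/3 + (⅓)*(-28) = -7/3 - 28/3 = -35/3 ≈ -11.667)
S² = (-35/3)² = 1225/9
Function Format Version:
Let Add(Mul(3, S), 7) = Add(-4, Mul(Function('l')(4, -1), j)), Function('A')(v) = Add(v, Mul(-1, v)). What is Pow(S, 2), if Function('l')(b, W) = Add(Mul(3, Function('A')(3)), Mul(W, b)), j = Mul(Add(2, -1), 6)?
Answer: Rational(1225, 9) ≈ 136.11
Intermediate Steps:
j = 6 (j = Mul(1, 6) = 6)
Function('A')(v) = 0
Function('l')(b, W) = Mul(W, b) (Function('l')(b, W) = Add(Mul(3, 0), Mul(W, b)) = Add(0, Mul(W, b)) = Mul(W, b))
S = Rational(-35, 3) (S = Add(Rational(-7, 3), Mul(Rational(1, 3), Add(-4, Mul(Mul(-1, 4), 6)))) = Add(Rational(-7, 3), Mul(Rational(1, 3), Add(-4, Mul(-4, 6)))) = Add(Rational(-7, 3), Mul(Rational(1, 3), Add(-4, -24))) = Add(Rational(-7, 3), Mul(Rational(1, 3), -28)) = Add(Rational(-7, 3), Rational(-28, 3)) = Rational(-35, 3) ≈ -11.667)
Pow(S, 2) = Pow(Rational(-35, 3), 2) = Rational(1225, 9)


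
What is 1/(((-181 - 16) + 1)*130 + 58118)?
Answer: 1/32638 ≈ 3.0639e-5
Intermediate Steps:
1/(((-181 - 16) + 1)*130 + 58118) = 1/((-197 + 1)*130 + 58118) = 1/(-196*130 + 58118) = 1/(-25480 + 58118) = 1/32638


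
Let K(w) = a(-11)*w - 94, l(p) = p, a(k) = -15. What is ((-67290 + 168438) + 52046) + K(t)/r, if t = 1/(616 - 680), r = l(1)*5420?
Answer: 53139928719/346880 ≈ 1.5319e+5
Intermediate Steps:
r = 5420 (r = 1*5420 = 5420)
t = -1/64 (t = 1/(-64) = -1/64 ≈ -0.015625)
K(w) = -94 - 15*w (K(w) = -15*w - 94 = -94 - 15*w)
((-67290 + 168438) + 52046) + K(t)/r = ((-67290 + 168438) + 52046) + (-94 - 15*(-1/64))/5420 = (101148 + 52046) + (-94 + 15/64)*(1/5420) = 153194 - 6001/64*1/5420 = 153194 - 6001/346880 = 53139928719/346880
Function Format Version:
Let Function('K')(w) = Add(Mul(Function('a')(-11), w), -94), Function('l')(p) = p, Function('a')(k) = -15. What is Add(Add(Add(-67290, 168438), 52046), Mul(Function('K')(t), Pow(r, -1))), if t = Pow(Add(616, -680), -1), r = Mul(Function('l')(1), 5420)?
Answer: Rational(53139928719, 346880) ≈ 1.5319e+5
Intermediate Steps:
r = 5420 (r = Mul(1, 5420) = 5420)
t = Rational(-1, 64) (t = Pow(-64, -1) = Rational(-1, 64) ≈ -0.015625)
Function('K')(w) = Add(-94, Mul(-15, w)) (Function('K')(w) = Add(Mul(-15, w), -94) = Add(-94, Mul(-15, w)))
Add(Add(Add(-67290, 168438), 52046), Mul(Function('K')(t), Pow(r, -1))) = Add(Add(Add(-67290, 168438), 52046), Mul(Add(-94, Mul(-15, Rational(-1, 64))), Pow(5420, -1))) = Add(Add(101148, 52046), Mul(Add(-94, Rational(15, 64)), Rational(1, 5420))) = Add(153194, Mul(Rational(-6001, 64), Rational(1, 5420))) = Add(153194, Rational(-6001, 346880)) = Rational(53139928719, 346880)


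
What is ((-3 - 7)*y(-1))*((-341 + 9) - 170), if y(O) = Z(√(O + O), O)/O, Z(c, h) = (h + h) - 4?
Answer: 30120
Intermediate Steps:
Z(c, h) = -4 + 2*h (Z(c, h) = 2*h - 4 = -4 + 2*h)
y(O) = (-4 + 2*O)/O
((-3 - 7)*y(-1))*((-341 + 9) - 170) = ((-3 - 7)*(2 - 4/(-1)))*((-341 + 9) - 170) = (-10*(2 - 4*(-1)))*(-332 - 170) = -10*(2 + 4)*(-502) = -10*6*(-502) = -60*(-502) = 30120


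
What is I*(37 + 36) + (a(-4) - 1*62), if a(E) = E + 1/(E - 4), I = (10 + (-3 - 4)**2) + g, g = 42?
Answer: 58455/8 ≈ 7306.9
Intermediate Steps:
I = 101 (I = (10 + (-3 - 4)**2) + 42 = (10 + (-7)**2) + 42 = (10 + 49) + 42 = 59 + 42 = 101)
a(E) = E + 1/(-4 + E)
I*(37 + 36) + (a(-4) - 1*62) = 101*(37 + 36) + ((1 + (-4)**2 - 4*(-4))/(-4 - 4) - 1*62) = 101*73 + ((1 + 16 + 16)/(-8) - 62) = 7373 + (-1/8*33 - 62) = 7373 + (-33/8 - 62) = 7373 - 529/8 = 58455/8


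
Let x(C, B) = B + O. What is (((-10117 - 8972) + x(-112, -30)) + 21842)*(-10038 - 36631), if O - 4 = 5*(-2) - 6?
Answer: -126519659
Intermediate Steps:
O = -12 (O = 4 + (5*(-2) - 6) = 4 + (-10 - 6) = 4 - 16 = -12)
x(C, B) = -12 + B (x(C, B) = B - 12 = -12 + B)
(((-10117 - 8972) + x(-112, -30)) + 21842)*(-10038 - 36631) = (((-10117 - 8972) + (-12 - 30)) + 21842)*(-10038 - 36631) = ((-19089 - 42) + 21842)*(-46669) = (-19131 + 21842)*(-46669) = 2711*(-46669) = -126519659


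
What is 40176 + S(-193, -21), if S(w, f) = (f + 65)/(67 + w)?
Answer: 2531066/63 ≈ 40176.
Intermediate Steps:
S(w, f) = (65 + f)/(67 + w)
40176 + S(-193, -21) = 40176 + (65 - 21)/(67 - 193) = 40176 + 44/(-126) = 40176 - 1/126*44 = 40176 - 22/63 = 2531066/63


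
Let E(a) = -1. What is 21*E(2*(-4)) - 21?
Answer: -42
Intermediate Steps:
21*E(2*(-4)) - 21 = 21*(-1) - 21 = -21 - 21 = -42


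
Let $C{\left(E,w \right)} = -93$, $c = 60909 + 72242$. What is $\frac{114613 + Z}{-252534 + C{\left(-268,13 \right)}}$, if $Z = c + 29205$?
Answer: $- \frac{92323}{84209} \approx -1.0964$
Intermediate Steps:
$c = 133151$
$Z = 162356$ ($Z = 133151 + 29205 = 162356$)
$\frac{114613 + Z}{-252534 + C{\left(-268,13 \right)}} = \frac{114613 + 162356}{-252534 - 93} = \frac{276969}{-252627} = 276969 \left(- \frac{1}{252627}\right) = - \frac{92323}{84209}$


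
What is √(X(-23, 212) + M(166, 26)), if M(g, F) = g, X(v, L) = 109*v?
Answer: I*√2341 ≈ 48.384*I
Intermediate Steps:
√(X(-23, 212) + M(166, 26)) = √(109*(-23) + 166) = √(-2507 + 166) = √(-2341) = I*√2341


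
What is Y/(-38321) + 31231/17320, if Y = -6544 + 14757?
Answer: 1054553991/663719720 ≈ 1.5889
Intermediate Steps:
Y = 8213
Y/(-38321) + 31231/17320 = 8213/(-38321) + 31231/17320 = 8213*(-1/38321) + 31231*(1/17320) = -8213/38321 + 31231/17320 = 1054553991/663719720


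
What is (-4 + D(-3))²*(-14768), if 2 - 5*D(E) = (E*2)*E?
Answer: -19139328/25 ≈ -7.6557e+5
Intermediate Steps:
D(E) = ⅖ - 2*E²/5 (D(E) = ⅖ - E*2*E/5 = ⅖ - 2*E*E/5 = ⅖ - 2*E²/5)
(-4 + D(-3))²*(-14768) = (-4 + (⅖ - ⅖*(-3)²))²*(-14768) = (-4 + (⅖ - ⅖*9))²*(-14768) = (-4 + (⅖ - 18/5))²*(-14768) = (-4 - 16/5)²*(-14768) = (-36/5)²*(-14768) = (1296/25)*(-14768) = -19139328/25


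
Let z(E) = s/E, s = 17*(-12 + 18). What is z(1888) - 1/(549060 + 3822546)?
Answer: 111475481/2063398032 ≈ 0.054025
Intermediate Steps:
s = 102 (s = 17*6 = 102)
z(E) = 102/E
z(1888) - 1/(549060 + 3822546) = 102/1888 - 1/(549060 + 3822546) = 102*(1/1888) - 1/4371606 = 51/944 - 1*1/4371606 = 51/944 - 1/4371606 = 111475481/2063398032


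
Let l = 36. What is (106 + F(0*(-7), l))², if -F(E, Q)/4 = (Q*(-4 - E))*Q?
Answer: 434388964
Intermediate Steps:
F(E, Q) = -4*Q²*(-4 - E) (F(E, Q) = -4*Q*(-4 - E)*Q = -4*Q²*(-4 - E))
(106 + F(0*(-7), l))² = (106 + 4*36²*(4 + 0*(-7)))² = (106 + 4*1296*(4 + 0))² = (106 + 4*1296*4)² = (106 + 20736)² = 20842² = 434388964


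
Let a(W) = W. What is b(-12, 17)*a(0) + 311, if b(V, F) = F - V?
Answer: 311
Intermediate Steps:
b(-12, 17)*a(0) + 311 = (17 - 1*(-12))*0 + 311 = (17 + 12)*0 + 311 = 29*0 + 311 = 0 + 311 = 311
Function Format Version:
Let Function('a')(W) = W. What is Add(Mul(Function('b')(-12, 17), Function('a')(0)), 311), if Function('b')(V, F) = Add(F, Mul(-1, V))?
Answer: 311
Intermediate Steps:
Add(Mul(Function('b')(-12, 17), Function('a')(0)), 311) = Add(Mul(Add(17, Mul(-1, -12)), 0), 311) = Add(Mul(Add(17, 12), 0), 311) = Add(Mul(29, 0), 311) = Add(0, 311) = 311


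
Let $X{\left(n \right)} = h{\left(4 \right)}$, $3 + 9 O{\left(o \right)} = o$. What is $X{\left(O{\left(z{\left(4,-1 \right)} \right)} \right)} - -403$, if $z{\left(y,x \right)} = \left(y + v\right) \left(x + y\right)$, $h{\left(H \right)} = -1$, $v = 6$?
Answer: $402$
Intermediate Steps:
$z{\left(y,x \right)} = \left(6 + y\right) \left(x + y\right)$ ($z{\left(y,x \right)} = \left(y + 6\right) \left(x + y\right) = \left(6 + y\right) \left(x + y\right)$)
$O{\left(o \right)} = - \frac{1}{3} + \frac{o}{9}$
$X{\left(n \right)} = -1$
$X{\left(O{\left(z{\left(4,-1 \right)} \right)} \right)} - -403 = -1 - -403 = -1 + 403 = 402$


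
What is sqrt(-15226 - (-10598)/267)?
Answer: 2*I*sqrt(270654162)/267 ≈ 123.23*I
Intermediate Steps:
sqrt(-15226 - (-10598)/267) = sqrt(-15226 - 7*(-1514/267)) = sqrt(-15226 + 10598/267) = sqrt(-4054744/267) = 2*I*sqrt(270654162)/267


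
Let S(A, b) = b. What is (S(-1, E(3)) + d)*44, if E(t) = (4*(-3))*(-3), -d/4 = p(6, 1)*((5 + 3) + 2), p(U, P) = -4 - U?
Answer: 19184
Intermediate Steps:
d = 400 (d = -4*(-4 - 1*6)*((5 + 3) + 2) = -4*(-4 - 6)*(8 + 2) = -(-40)*10 = -4*(-100) = 400)
E(t) = 36 (E(t) = -12*(-3) = 36)
(S(-1, E(3)) + d)*44 = (36 + 400)*44 = 436*44 = 19184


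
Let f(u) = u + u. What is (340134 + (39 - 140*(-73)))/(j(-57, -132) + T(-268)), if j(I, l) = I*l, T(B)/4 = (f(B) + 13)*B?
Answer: 350393/568180 ≈ 0.61669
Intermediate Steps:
f(u) = 2*u
T(B) = 4*B*(13 + 2*B) (T(B) = 4*((2*B + 13)*B) = 4*((13 + 2*B)*B) = 4*(B*(13 + 2*B)) = 4*B*(13 + 2*B))
(340134 + (39 - 140*(-73)))/(j(-57, -132) + T(-268)) = (340134 + (39 - 140*(-73)))/(-57*(-132) + 4*(-268)*(13 + 2*(-268))) = (340134 + (39 + 10220))/(7524 + 4*(-268)*(13 - 536)) = (340134 + 10259)/(7524 + 4*(-268)*(-523)) = 350393/(7524 + 560656) = 350393/568180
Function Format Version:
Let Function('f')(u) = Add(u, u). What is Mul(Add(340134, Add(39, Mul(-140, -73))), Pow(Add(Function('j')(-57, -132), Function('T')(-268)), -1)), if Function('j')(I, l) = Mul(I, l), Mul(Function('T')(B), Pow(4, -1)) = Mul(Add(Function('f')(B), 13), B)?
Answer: Rational(350393, 568180) ≈ 0.61669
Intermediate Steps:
Function('f')(u) = Mul(2, u)
Function('T')(B) = Mul(4, B, Add(13, Mul(2, B))) (Function('T')(B) = Mul(4, Mul(Add(Mul(2, B), 13), B)) = Mul(4, Mul(Add(13, Mul(2, B)), B)) = Mul(4, Mul(B, Add(13, Mul(2, B)))) = Mul(4, B, Add(13, Mul(2, B))))
Mul(Add(340134, Add(39, Mul(-140, -73))), Pow(Add(Function('j')(-57, -132), Function('T')(-268)), -1)) = Mul(Add(340134, Add(39, Mul(-140, -73))), Pow(Add(Mul(-57, -132), Mul(4, -268, Add(13, Mul(2, -268)))), -1)) = Mul(Add(340134, Add(39, 10220)), Pow(Add(7524, Mul(4, -268, Add(13, -536))), -1)) = Mul(Add(340134, 10259), Pow(Add(7524, Mul(4, -268, -523)), -1)) = Mul(350393, Pow(Add(7524, 560656), -1)) = Mul(350393, Pow(568180, -1)) = Mul(350393, Rational(1, 568180)) = Rational(350393, 568180)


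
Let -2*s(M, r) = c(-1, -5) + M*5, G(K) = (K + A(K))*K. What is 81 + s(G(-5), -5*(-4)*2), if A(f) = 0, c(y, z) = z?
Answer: 21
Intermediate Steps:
G(K) = K² (G(K) = (K + 0)*K = K*K = K²)
s(M, r) = 5/2 - 5*M/2 (s(M, r) = -(-5 + M*5)/2 = -(-5 + 5*M)/2 = 5/2 - 5*M/2)
81 + s(G(-5), -5*(-4)*2) = 81 + (5/2 - 5/2*(-5)²) = 81 + (5/2 - 5/2*25) = 81 + (5/2 - 125/2) = 81 - 60 = 21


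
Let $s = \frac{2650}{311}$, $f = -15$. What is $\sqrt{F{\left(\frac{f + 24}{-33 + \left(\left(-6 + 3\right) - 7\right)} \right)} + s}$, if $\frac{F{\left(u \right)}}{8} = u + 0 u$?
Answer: $\frac{\sqrt{1224405134}}{13373} \approx 2.6166$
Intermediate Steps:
$s = \frac{2650}{311}$ ($s = 2650 \cdot \frac{1}{311} = \frac{2650}{311} \approx 8.5209$)
$F{\left(u \right)} = 8 u$ ($F{\left(u \right)} = 8 \left(u + 0 u\right) = 8 \left(u + 0\right) = 8 u$)
$\sqrt{F{\left(\frac{f + 24}{-33 + \left(\left(-6 + 3\right) - 7\right)} \right)} + s} = \sqrt{8 \frac{-15 + 24}{-33 + \left(\left(-6 + 3\right) - 7\right)} + \frac{2650}{311}} = \sqrt{8 \frac{9}{-33 - 10} + \frac{2650}{311}} = \sqrt{8 \frac{9}{-43} + \frac{2650}{311}} = \sqrt{8 \cdot 9 \left(- \frac{1}{43}\right) + \frac{2650}{311}} = \sqrt{8 \left(- \frac{9}{43}\right) + \frac{2650}{311}} = \sqrt{- \frac{72}{43} + \frac{2650}{311}} = \sqrt{\frac{91558}{13373}} = \frac{\sqrt{1224405134}}{13373}$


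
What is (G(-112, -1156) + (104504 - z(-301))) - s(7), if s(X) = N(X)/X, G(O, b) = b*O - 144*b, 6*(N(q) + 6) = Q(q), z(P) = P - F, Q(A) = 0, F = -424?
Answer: 2802225/7 ≈ 4.0032e+5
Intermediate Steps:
z(P) = 424 + P (z(P) = P - 1*(-424) = P + 424 = 424 + P)
N(q) = -6 (N(q) = -6 + (⅙)*0 = -6 + 0 = -6)
G(O, b) = -144*b + O*b (G(O, b) = O*b - 144*b = -144*b + O*b)
s(X) = -6/X
(G(-112, -1156) + (104504 - z(-301))) - s(7) = (-1156*(-144 - 112) + (104504 - (424 - 301))) - (-6)/7 = (-1156*(-256) + (104504 - 1*123)) - (-6)/7 = (295936 + (104504 - 123)) - 1*(-6/7) = (295936 + 104381) + 6/7 = 400317 + 6/7 = 2802225/7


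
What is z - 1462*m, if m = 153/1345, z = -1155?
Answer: -1777161/1345 ≈ -1321.3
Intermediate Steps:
m = 153/1345 (m = 153*(1/1345) = 153/1345 ≈ 0.11375)
z - 1462*m = -1155 - 1462*153/1345 = -1155 - 223686/1345 = -1777161/1345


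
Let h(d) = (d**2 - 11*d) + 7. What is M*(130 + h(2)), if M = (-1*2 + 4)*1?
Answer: 238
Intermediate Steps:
h(d) = 7 + d**2 - 11*d
M = 2 (M = (-2 + 4)*1 = 2*1 = 2)
M*(130 + h(2)) = 2*(130 + (7 + 2**2 - 11*2)) = 2*(130 + (7 + 4 - 22)) = 2*(130 - 11) = 2*119 = 238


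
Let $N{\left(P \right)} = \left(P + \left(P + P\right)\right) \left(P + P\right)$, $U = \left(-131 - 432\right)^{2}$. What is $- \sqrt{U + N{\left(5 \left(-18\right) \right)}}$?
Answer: $- \sqrt{365569} \approx -604.62$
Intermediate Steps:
$U = 316969$ ($U = \left(-563\right)^{2} = 316969$)
$N{\left(P \right)} = 6 P^{2}$ ($N{\left(P \right)} = \left(P + 2 P\right) 2 P = 3 P 2 P = 6 P^{2}$)
$- \sqrt{U + N{\left(5 \left(-18\right) \right)}} = - \sqrt{316969 + 6 \left(5 \left(-18\right)\right)^{2}} = - \sqrt{316969 + 6 \left(-90\right)^{2}} = - \sqrt{316969 + 6 \cdot 8100} = - \sqrt{316969 + 48600} = - \sqrt{365569}$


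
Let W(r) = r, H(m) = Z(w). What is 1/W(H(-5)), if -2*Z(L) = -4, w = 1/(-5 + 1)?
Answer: 1/2 ≈ 0.50000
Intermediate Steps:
w = -1/4 (w = 1/(-4) = -1/4 ≈ -0.25000)
Z(L) = 2 (Z(L) = -1/2*(-4) = 2)
H(m) = 2
1/W(H(-5)) = 1/2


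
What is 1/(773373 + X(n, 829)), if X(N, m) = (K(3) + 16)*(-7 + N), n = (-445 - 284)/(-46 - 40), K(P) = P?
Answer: 86/66512491 ≈ 1.2930e-6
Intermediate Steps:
n = 729/86 (n = -729/(-86) = -729*(-1/86) = 729/86 ≈ 8.4767)
X(N, m) = -133 + 19*N (X(N, m) = (3 + 16)*(-7 + N) = 19*(-7 + N) = -133 + 19*N)
1/(773373 + X(n, 829)) = 1/(773373 + (-133 + 19*(729/86))) = 1/(773373 + (-133 + 13851/86)) = 1/(773373 + 2413/86) = 1/(66512491/86) = 86/66512491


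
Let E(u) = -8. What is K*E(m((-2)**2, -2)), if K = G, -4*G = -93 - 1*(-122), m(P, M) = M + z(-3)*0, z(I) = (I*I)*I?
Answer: 58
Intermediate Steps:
z(I) = I**3 (z(I) = I**2*I = I**3)
m(P, M) = M (m(P, M) = M + (-3)**3*0 = M - 27*0 = M + 0 = M)
G = -29/4 (G = -(-93 - 1*(-122))/4 = -(-93 + 122)/4 = -1/4*29 = -29/4 ≈ -7.2500)
K = -29/4 ≈ -7.2500
K*E(m((-2)**2, -2)) = -29/4*(-8) = 58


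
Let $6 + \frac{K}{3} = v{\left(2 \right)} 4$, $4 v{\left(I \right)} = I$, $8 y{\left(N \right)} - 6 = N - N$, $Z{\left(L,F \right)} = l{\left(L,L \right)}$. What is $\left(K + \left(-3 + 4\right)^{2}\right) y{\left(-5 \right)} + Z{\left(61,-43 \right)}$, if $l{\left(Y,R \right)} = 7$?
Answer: $- \frac{5}{4} \approx -1.25$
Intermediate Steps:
$Z{\left(L,F \right)} = 7$
$y{\left(N \right)} = \frac{3}{4}$ ($y{\left(N \right)} = \frac{3}{4} + \frac{N - N}{8} = \frac{3}{4} + \frac{1}{8} \cdot 0 = \frac{3}{4} + 0 = \frac{3}{4}$)
$v{\left(I \right)} = \frac{I}{4}$
$K = -12$ ($K = -18 + 3 \cdot \frac{1}{4} \cdot 2 \cdot 4 = -18 + 3 \cdot \frac{1}{2} \cdot 4 = -18 + 3 \cdot 2 = -18 + 6 = -12$)
$\left(K + \left(-3 + 4\right)^{2}\right) y{\left(-5 \right)} + Z{\left(61,-43 \right)} = \left(-12 + \left(-3 + 4\right)^{2}\right) \frac{3}{4} + 7 = \left(-12 + 1^{2}\right) \frac{3}{4} + 7 = \left(-12 + 1\right) \frac{3}{4} + 7 = \left(-11\right) \frac{3}{4} + 7 = - \frac{33}{4} + 7 = - \frac{5}{4}$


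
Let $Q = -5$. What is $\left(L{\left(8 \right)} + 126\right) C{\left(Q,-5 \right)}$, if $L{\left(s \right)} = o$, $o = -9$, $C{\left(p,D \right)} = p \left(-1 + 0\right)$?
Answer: $585$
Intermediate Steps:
$C{\left(p,D \right)} = - p$ ($C{\left(p,D \right)} = p \left(-1\right) = - p$)
$L{\left(s \right)} = -9$
$\left(L{\left(8 \right)} + 126\right) C{\left(Q,-5 \right)} = \left(-9 + 126\right) \left(\left(-1\right) \left(-5\right)\right) = 117 \cdot 5 = 585$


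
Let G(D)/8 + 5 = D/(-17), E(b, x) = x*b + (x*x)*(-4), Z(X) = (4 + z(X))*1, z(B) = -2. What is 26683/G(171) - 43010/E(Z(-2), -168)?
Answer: -3204699767/14493696 ≈ -221.11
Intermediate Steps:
Z(X) = 2 (Z(X) = (4 - 2)*1 = 2*1 = 2)
E(b, x) = -4*x² + b*x (E(b, x) = b*x + x²*(-4) = b*x - 4*x² = -4*x² + b*x)
G(D) = -40 - 8*D/17 (G(D) = -40 + 8*(D/(-17)) = -40 + 8*(D*(-1/17)) = -40 + 8*(-D/17) = -40 - 8*D/17)
26683/G(171) - 43010/E(Z(-2), -168) = 26683/(-40 - 8/17*171) - 43010*(-1/(168*(2 - 4*(-168)))) = 26683/(-40 - 1368/17) - 43010*(-1/(168*(2 + 672))) = 26683/(-2048/17) - 43010/((-168*674)) = 26683*(-17/2048) - 43010/(-113232) = -453611/2048 - 43010*(-1/113232) = -453611/2048 + 21505/56616 = -3204699767/14493696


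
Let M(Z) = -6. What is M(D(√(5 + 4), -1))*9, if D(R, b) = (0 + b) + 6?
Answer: -54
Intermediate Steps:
D(R, b) = 6 + b (D(R, b) = b + 6 = 6 + b)
M(D(√(5 + 4), -1))*9 = -6*9 = -54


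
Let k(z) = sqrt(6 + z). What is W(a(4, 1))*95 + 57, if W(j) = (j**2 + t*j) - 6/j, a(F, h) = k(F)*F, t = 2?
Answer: 15257 + 2983*sqrt(10)/4 ≈ 17615.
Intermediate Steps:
a(F, h) = F*sqrt(6 + F) (a(F, h) = sqrt(6 + F)*F = F*sqrt(6 + F))
W(j) = j**2 - 6/j + 2*j (W(j) = (j**2 + 2*j) - 6/j = j**2 - 6/j + 2*j)
W(a(4, 1))*95 + 57 = ((-6 + (4*sqrt(6 + 4))**2*(2 + 4*sqrt(6 + 4)))/((4*sqrt(6 + 4))))*95 + 57 = ((-6 + (4*sqrt(10))**2*(2 + 4*sqrt(10)))/((4*sqrt(10))))*95 + 57 = ((sqrt(10)/40)*(-6 + 160*(2 + 4*sqrt(10))))*95 + 57 = ((sqrt(10)/40)*(-6 + (320 + 640*sqrt(10))))*95 + 57 = ((sqrt(10)/40)*(314 + 640*sqrt(10)))*95 + 57 = (sqrt(10)*(314 + 640*sqrt(10))/40)*95 + 57 = 19*sqrt(10)*(314 + 640*sqrt(10))/8 + 57 = 57 + 19*sqrt(10)*(314 + 640*sqrt(10))/8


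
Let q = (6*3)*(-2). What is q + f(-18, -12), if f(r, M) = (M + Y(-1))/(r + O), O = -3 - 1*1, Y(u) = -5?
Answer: -775/22 ≈ -35.227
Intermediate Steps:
O = -4 (O = -3 - 1 = -4)
q = -36 (q = 18*(-2) = -36)
f(r, M) = (-5 + M)/(-4 + r) (f(r, M) = (M - 5)/(r - 4) = (-5 + M)/(-4 + r))
q + f(-18, -12) = -36 + (-5 - 12)/(-4 - 18) = -36 - 17/(-22) = -36 - 1/22*(-17) = -36 + 17/22 = -775/22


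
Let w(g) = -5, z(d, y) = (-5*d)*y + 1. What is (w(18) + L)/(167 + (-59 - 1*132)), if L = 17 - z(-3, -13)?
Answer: -103/12 ≈ -8.5833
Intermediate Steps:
z(d, y) = 1 - 5*d*y (z(d, y) = -5*d*y + 1 = 1 - 5*d*y)
L = 211 (L = 17 - (1 - 5*(-3)*(-13)) = 17 - (1 - 195) = 17 - 1*(-194) = 17 + 194 = 211)
(w(18) + L)/(167 + (-59 - 1*132)) = (-5 + 211)/(167 + (-59 - 1*132)) = 206/(167 + (-59 - 132)) = 206/(167 - 191) = 206/(-24) = 206*(-1/24) = -103/12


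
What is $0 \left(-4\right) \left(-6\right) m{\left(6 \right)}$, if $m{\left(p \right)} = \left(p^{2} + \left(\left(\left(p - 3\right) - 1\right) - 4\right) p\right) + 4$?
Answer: $0$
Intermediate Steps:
$m{\left(p \right)} = 4 + p^{2} + p \left(-8 + p\right)$ ($m{\left(p \right)} = \left(p^{2} + \left(\left(\left(-3 + p\right) - 1\right) - 4\right) p\right) + 4 = \left(p^{2} + \left(\left(-4 + p\right) - 4\right) p\right) + 4 = \left(p^{2} + \left(-8 + p\right) p\right) + 4 = \left(p^{2} + p \left(-8 + p\right)\right) + 4 = 4 + p^{2} + p \left(-8 + p\right)$)
$0 \left(-4\right) \left(-6\right) m{\left(6 \right)} = 0 \left(-4\right) \left(-6\right) \left(4 - 48 + 2 \cdot 6^{2}\right) = 0 \left(-6\right) \left(4 - 48 + 2 \cdot 36\right) = 0 \left(4 - 48 + 72\right) = 0 \cdot 28 = 0$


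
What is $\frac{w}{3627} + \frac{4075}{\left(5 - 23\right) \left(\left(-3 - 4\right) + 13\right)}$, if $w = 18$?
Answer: $- \frac{1642009}{43524} \approx -37.727$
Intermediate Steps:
$\frac{w}{3627} + \frac{4075}{\left(5 - 23\right) \left(\left(-3 - 4\right) + 13\right)} = \frac{18}{3627} + \frac{4075}{\left(5 - 23\right) \left(\left(-3 - 4\right) + 13\right)} = 18 \cdot \frac{1}{3627} + \frac{4075}{\left(-18\right) \left(-7 + 13\right)} = \frac{2}{403} + \frac{4075}{\left(-18\right) 6} = \frac{2}{403} + \frac{4075}{-108} = \frac{2}{403} + 4075 \left(- \frac{1}{108}\right) = \frac{2}{403} - \frac{4075}{108} = - \frac{1642009}{43524}$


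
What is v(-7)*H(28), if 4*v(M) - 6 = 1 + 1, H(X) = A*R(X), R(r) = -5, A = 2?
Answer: -20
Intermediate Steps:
H(X) = -10 (H(X) = 2*(-5) = -10)
v(M) = 2 (v(M) = 3/2 + (1 + 1)/4 = 3/2 + (¼)*2 = 3/2 + ½ = 2)
v(-7)*H(28) = 2*(-10) = -20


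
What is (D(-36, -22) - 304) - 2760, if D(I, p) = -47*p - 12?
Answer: -2042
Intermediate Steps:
D(I, p) = -12 - 47*p
(D(-36, -22) - 304) - 2760 = ((-12 - 47*(-22)) - 304) - 2760 = ((-12 + 1034) - 304) - 2760 = (1022 - 304) - 2760 = 718 - 2760 = -2042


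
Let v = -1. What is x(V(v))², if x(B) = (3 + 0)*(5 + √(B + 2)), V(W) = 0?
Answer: 243 + 90*√2 ≈ 370.28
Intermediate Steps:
x(B) = 15 + 3*√(2 + B) (x(B) = 3*(5 + √(2 + B)) = 15 + 3*√(2 + B))
x(V(v))² = (15 + 3*√(2 + 0))² = (15 + 3*√2)²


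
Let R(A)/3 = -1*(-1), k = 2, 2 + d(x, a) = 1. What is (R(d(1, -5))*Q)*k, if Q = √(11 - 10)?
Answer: 6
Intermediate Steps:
d(x, a) = -1 (d(x, a) = -2 + 1 = -1)
Q = 1 (Q = √1 = 1)
R(A) = 3 (R(A) = 3*(-1*(-1)) = 3*1 = 3)
(R(d(1, -5))*Q)*k = (3*1)*2 = 3*2 = 6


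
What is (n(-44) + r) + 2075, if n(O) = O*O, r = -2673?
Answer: 1338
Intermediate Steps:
n(O) = O²
(n(-44) + r) + 2075 = ((-44)² - 2673) + 2075 = (1936 - 2673) + 2075 = -737 + 2075 = 1338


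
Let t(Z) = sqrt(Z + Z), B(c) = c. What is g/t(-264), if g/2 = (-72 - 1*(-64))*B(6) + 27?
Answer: 7*I*sqrt(33)/22 ≈ 1.8278*I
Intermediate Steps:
t(Z) = sqrt(2)*sqrt(Z) (t(Z) = sqrt(2*Z) = sqrt(2)*sqrt(Z))
g = -42 (g = 2*((-72 - 1*(-64))*6 + 27) = 2*((-72 + 64)*6 + 27) = 2*(-8*6 + 27) = 2*(-48 + 27) = 2*(-21) = -42)
g/t(-264) = -42*(-I*sqrt(33)/132) = -(-7)*I*sqrt(33)/22 = 7*I*sqrt(33)/22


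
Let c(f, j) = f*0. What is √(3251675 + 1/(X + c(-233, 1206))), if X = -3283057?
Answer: √35048059538025259018/3283057 ≈ 1803.2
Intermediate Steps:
c(f, j) = 0
√(3251675 + 1/(X + c(-233, 1206))) = √(3251675 + 1/(-3283057 + 0)) = √(3251675 + 1/(-3283057)) = √(3251675 - 1/3283057) = √(10675434370474/3283057) = √35048059538025259018/3283057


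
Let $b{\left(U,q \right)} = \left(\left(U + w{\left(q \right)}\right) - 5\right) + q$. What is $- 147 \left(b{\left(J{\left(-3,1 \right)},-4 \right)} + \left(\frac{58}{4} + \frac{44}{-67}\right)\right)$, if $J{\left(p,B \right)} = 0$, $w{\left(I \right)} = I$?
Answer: $- \frac{16611}{134} \approx -123.96$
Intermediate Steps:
$b{\left(U,q \right)} = -5 + U + 2 q$ ($b{\left(U,q \right)} = \left(\left(U + q\right) - 5\right) + q = \left(-5 + U + q\right) + q = -5 + U + 2 q$)
$- 147 \left(b{\left(J{\left(-3,1 \right)},-4 \right)} + \left(\frac{58}{4} + \frac{44}{-67}\right)\right) = - 147 \left(\left(-5 + 0 + 2 \left(-4\right)\right) + \left(\frac{58}{4} + \frac{44}{-67}\right)\right) = - 147 \left(\left(-5 + 0 - 8\right) + \left(58 \cdot \frac{1}{4} + 44 \left(- \frac{1}{67}\right)\right)\right) = - 147 \left(-13 + \left(\frac{29}{2} - \frac{44}{67}\right)\right) = - 147 \left(-13 + \frac{1855}{134}\right) = \left(-147\right) \frac{113}{134} = - \frac{16611}{134}$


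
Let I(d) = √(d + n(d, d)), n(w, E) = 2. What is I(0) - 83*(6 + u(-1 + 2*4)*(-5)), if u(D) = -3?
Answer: -1743 + √2 ≈ -1741.6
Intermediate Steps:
I(d) = √(2 + d) (I(d) = √(d + 2) = √(2 + d))
I(0) - 83*(6 + u(-1 + 2*4)*(-5)) = √(2 + 0) - 83*(6 - 3*(-5)) = √2 - 83*(6 + 15) = √2 - 83*21 = √2 - 1743 = -1743 + √2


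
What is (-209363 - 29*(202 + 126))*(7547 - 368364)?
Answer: 78973820875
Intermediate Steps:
(-209363 - 29*(202 + 126))*(7547 - 368364) = (-209363 - 29*328)*(-360817) = (-209363 - 9512)*(-360817) = -218875*(-360817) = 78973820875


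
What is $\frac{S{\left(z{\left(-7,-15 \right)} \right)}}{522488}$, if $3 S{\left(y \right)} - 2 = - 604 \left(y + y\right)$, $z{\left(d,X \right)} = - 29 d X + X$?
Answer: $\frac{1848241}{783732} \approx 2.3583$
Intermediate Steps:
$z{\left(d,X \right)} = X - 29 X d$ ($z{\left(d,X \right)} = - 29 X d + X = X - 29 X d$)
$S{\left(y \right)} = \frac{2}{3} - \frac{1208 y}{3}$ ($S{\left(y \right)} = \frac{2}{3} + \frac{\left(-604\right) \left(y + y\right)}{3} = \frac{2}{3} + \frac{\left(-604\right) 2 y}{3} = \frac{2}{3} + \frac{\left(-1208\right) y}{3} = \frac{2}{3} - \frac{1208 y}{3}$)
$\frac{S{\left(z{\left(-7,-15 \right)} \right)}}{522488} = \frac{\frac{2}{3} - \frac{1208 \left(- 15 \left(1 - -203\right)\right)}{3}}{522488} = \left(\frac{2}{3} - \frac{1208 \left(- 15 \left(1 + 203\right)\right)}{3}\right) \frac{1}{522488} = \left(\frac{2}{3} - \frac{1208 \left(\left(-15\right) 204\right)}{3}\right) \frac{1}{522488} = \left(\frac{2}{3} - -1232160\right) \frac{1}{522488} = \left(\frac{2}{3} + 1232160\right) \frac{1}{522488} = \frac{3696482}{3} \cdot \frac{1}{522488} = \frac{1848241}{783732}$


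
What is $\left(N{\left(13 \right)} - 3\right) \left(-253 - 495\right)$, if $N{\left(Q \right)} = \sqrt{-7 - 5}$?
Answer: $2244 - 1496 i \sqrt{3} \approx 2244.0 - 2591.1 i$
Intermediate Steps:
$N{\left(Q \right)} = 2 i \sqrt{3}$ ($N{\left(Q \right)} = \sqrt{-12} = 2 i \sqrt{3}$)
$\left(N{\left(13 \right)} - 3\right) \left(-253 - 495\right) = \left(2 i \sqrt{3} - 3\right) \left(-253 - 495\right) = \left(-3 + 2 i \sqrt{3}\right) \left(-748\right) = 2244 - 1496 i \sqrt{3}$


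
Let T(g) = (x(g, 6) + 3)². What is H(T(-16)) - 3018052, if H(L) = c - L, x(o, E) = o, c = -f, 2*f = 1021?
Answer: -6037463/2 ≈ -3.0187e+6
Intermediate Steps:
f = 1021/2 (f = (½)*1021 = 1021/2 ≈ 510.50)
c = -1021/2 (c = -1*1021/2 = -1021/2 ≈ -510.50)
T(g) = (3 + g)² (T(g) = (g + 3)² = (3 + g)²)
H(L) = -1021/2 - L
H(T(-16)) - 3018052 = (-1021/2 - (3 - 16)²) - 3018052 = (-1021/2 - 1*(-13)²) - 3018052 = (-1021/2 - 1*169) - 3018052 = (-1021/2 - 169) - 3018052 = -1359/2 - 3018052 = -6037463/2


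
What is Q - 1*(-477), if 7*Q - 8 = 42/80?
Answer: 133901/280 ≈ 478.22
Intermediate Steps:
Q = 341/280 (Q = 8/7 + (42/80)/7 = 8/7 + (42*(1/80))/7 = 8/7 + (1/7)*(21/40) = 8/7 + 3/40 = 341/280 ≈ 1.2179)
Q - 1*(-477) = 341/280 - 1*(-477) = 341/280 + 477 = 133901/280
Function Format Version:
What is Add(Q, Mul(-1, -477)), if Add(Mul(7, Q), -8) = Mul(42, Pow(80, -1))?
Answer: Rational(133901, 280) ≈ 478.22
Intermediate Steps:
Q = Rational(341, 280) (Q = Add(Rational(8, 7), Mul(Rational(1, 7), Mul(42, Pow(80, -1)))) = Add(Rational(8, 7), Mul(Rational(1, 7), Mul(42, Rational(1, 80)))) = Add(Rational(8, 7), Mul(Rational(1, 7), Rational(21, 40))) = Add(Rational(8, 7), Rational(3, 40)) = Rational(341, 280) ≈ 1.2179)
Add(Q, Mul(-1, -477)) = Add(Rational(341, 280), Mul(-1, -477)) = Add(Rational(341, 280), 477) = Rational(133901, 280)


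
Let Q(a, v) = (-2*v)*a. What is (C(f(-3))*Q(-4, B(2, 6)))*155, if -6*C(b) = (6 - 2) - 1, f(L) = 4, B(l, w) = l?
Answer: -1240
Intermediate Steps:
Q(a, v) = -2*a*v
C(b) = -½ (C(b) = -((6 - 2) - 1)/6 = -(4 - 1)/6 = -⅙*3 = -½)
(C(f(-3))*Q(-4, B(2, 6)))*155 = -(-1)*(-4)*2*155 = -½*16*155 = -8*155 = -1240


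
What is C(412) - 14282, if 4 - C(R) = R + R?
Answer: -15102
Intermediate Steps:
C(R) = 4 - 2*R (C(R) = 4 - (R + R) = 4 - 2*R)
C(412) - 14282 = (4 - 2*412) - 14282 = (4 - 824) - 14282 = -820 - 14282 = -15102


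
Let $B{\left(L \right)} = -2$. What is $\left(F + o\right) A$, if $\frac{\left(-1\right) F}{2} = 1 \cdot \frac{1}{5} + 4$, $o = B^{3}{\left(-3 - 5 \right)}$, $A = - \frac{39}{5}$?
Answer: $\frac{3198}{25} \approx 127.92$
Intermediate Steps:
$A = - \frac{39}{5}$ ($A = \left(-39\right) \frac{1}{5} = - \frac{39}{5} \approx -7.8$)
$o = -8$ ($o = \left(-2\right)^{3} = -8$)
$F = - \frac{42}{5}$ ($F = - 2 \left(1 \cdot \frac{1}{5} + 4\right) = - 2 \left(\frac{1}{5} + 4\right) = \left(-2\right) \frac{21}{5} = - \frac{42}{5} \approx -8.4$)
$\left(F + o\right) A = \left(- \frac{42}{5} - 8\right) \left(- \frac{39}{5}\right) = \left(- \frac{82}{5}\right) \left(- \frac{39}{5}\right) = \frac{3198}{25}$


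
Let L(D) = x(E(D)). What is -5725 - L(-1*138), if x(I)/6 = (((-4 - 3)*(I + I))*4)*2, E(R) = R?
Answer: -98461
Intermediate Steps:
x(I) = -672*I (x(I) = 6*((((-4 - 3)*(I + I))*4)*2) = 6*((-14*I*4)*2) = 6*(-56*I*2) = 6*(-112*I) = -672*I)
L(D) = -672*D
-5725 - L(-1*138) = -5725 - (-672)*(-1*138) = -5725 - (-672)*(-138) = -5725 - 1*92736 = -5725 - 92736 = -98461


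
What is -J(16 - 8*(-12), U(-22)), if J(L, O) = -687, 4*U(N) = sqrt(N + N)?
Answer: 687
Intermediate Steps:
U(N) = sqrt(2)*sqrt(N)/4 (U(N) = sqrt(N + N)/4 = sqrt(2*N)/4 = (sqrt(2)*sqrt(N))/4 = sqrt(2)*sqrt(N)/4)
-J(16 - 8*(-12), U(-22)) = -1*(-687) = 687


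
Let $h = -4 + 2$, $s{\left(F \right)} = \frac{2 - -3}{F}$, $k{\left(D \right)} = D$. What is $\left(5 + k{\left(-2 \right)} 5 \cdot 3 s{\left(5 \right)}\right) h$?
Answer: $50$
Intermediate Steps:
$s{\left(F \right)} = \frac{5}{F}$ ($s{\left(F \right)} = \frac{2 + 3}{F} = \frac{5}{F}$)
$h = -2$
$\left(5 + k{\left(-2 \right)} 5 \cdot 3 s{\left(5 \right)}\right) h = \left(5 + \left(-2\right) 5 \cdot 3 \cdot \frac{5}{5}\right) \left(-2\right) = \left(5 + \left(-10\right) 3 \cdot 5 \cdot \frac{1}{5}\right) \left(-2\right) = \left(5 - 30\right) \left(-2\right) = \left(-25\right) \left(-2\right) = 50$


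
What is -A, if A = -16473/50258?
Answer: 16473/50258 ≈ 0.32777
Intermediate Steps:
A = -16473/50258 (A = -16473*1/50258 = -16473/50258 ≈ -0.32777)
-A = -1*(-16473/50258) = 16473/50258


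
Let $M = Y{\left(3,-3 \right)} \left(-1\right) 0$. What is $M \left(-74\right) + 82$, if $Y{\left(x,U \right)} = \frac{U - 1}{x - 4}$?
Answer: $82$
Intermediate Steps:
$Y{\left(x,U \right)} = \frac{-1 + U}{-4 + x}$
$M = 0$ ($M = \frac{-1 - 3}{-4 + 3} \left(-1\right) 0 = \frac{1}{-1} \left(-4\right) \left(-1\right) 0 = \left(-1\right) \left(-4\right) \left(-1\right) 0 = 4 \left(-1\right) 0 = \left(-4\right) 0 = 0$)
$M \left(-74\right) + 82 = 0 \left(-74\right) + 82 = 0 + 82 = 82$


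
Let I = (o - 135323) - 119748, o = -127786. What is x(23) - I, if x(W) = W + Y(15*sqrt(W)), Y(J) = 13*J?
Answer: 382880 + 195*sqrt(23) ≈ 3.8382e+5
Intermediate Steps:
I = -382857 (I = (-127786 - 135323) - 119748 = -263109 - 119748 = -382857)
x(W) = W + 195*sqrt(W) (x(W) = W + 13*(15*sqrt(W)) = W + 195*sqrt(W))
x(23) - I = (23 + 195*sqrt(23)) - 1*(-382857) = (23 + 195*sqrt(23)) + 382857 = 382880 + 195*sqrt(23)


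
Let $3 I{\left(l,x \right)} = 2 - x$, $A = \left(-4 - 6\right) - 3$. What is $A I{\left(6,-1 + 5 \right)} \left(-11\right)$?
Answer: $- \frac{286}{3} \approx -95.333$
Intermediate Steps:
$A = -13$ ($A = -10 - 3 = -13$)
$I{\left(l,x \right)} = \frac{2}{3} - \frac{x}{3}$ ($I{\left(l,x \right)} = \frac{2 - x}{3} = \frac{2}{3} - \frac{x}{3}$)
$A I{\left(6,-1 + 5 \right)} \left(-11\right) = - 13 \left(\frac{2}{3} - \frac{-1 + 5}{3}\right) \left(-11\right) = - 13 \left(\frac{2}{3} - \frac{4}{3}\right) \left(-11\right) = \left(-13\right) \left(- \frac{2}{3}\right) \left(-11\right) = \frac{26}{3} \left(-11\right) = - \frac{286}{3}$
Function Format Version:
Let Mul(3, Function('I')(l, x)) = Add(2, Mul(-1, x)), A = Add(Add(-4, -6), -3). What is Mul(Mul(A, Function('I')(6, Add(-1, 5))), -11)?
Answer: Rational(-286, 3) ≈ -95.333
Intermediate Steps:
A = -13 (A = Add(-10, -3) = -13)
Function('I')(l, x) = Add(Rational(2, 3), Mul(Rational(-1, 3), x)) (Function('I')(l, x) = Mul(Rational(1, 3), Add(2, Mul(-1, x))) = Add(Rational(2, 3), Mul(Rational(-1, 3), x)))
Mul(Mul(A, Function('I')(6, Add(-1, 5))), -11) = Mul(Mul(-13, Add(Rational(2, 3), Mul(Rational(-1, 3), Add(-1, 5)))), -11) = Mul(Mul(-13, Add(Rational(2, 3), Mul(Rational(-1, 3), 4))), -11) = Mul(Mul(-13, Add(Rational(2, 3), Rational(-4, 3))), -11) = Mul(Mul(-13, Rational(-2, 3)), -11) = Mul(Rational(26, 3), -11) = Rational(-286, 3)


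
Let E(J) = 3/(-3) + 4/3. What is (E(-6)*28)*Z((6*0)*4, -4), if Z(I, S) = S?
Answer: -112/3 ≈ -37.333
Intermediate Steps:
E(J) = ⅓ (E(J) = 3*(-⅓) + 4*(⅓) = -1 + 4/3 = ⅓)
(E(-6)*28)*Z((6*0)*4, -4) = ((⅓)*28)*(-4) = (28/3)*(-4) = -112/3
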